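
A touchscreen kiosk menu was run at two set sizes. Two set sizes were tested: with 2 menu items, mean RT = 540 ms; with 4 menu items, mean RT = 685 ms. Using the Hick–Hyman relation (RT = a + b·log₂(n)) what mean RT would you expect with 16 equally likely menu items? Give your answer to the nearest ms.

975 ms

Solve the two-equation system in a and b:
  b = (685 − 540) / (log₂ 4 − log₂ 2) = 145 / (2 − 1) = 145 ms/bit
  a = 540 − 145 × 1 = 395 ms
Then RT(16) = 395 + 145 × log₂ 16 = 395 + 145 × 4 ≈ 975.000 ms.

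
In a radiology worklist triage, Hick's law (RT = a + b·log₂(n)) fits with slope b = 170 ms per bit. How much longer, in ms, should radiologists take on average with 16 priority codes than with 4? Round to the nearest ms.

340 ms

The intercept a cancels: ΔRT = b·(log₂ n₂ − log₂ n₁) = b·log₂(n₂/n₁).
log₂(16) − log₂(4) = log₂(16/4) = log₂(4) = 2.
ΔRT = 170 × 2.0000 = 340.000 ms.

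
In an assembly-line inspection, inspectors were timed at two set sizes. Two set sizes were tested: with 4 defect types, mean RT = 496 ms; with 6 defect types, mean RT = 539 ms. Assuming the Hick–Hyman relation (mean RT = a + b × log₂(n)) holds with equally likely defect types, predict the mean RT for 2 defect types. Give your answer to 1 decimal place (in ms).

Fit slope and intercept:
  b = (539 − 496) / (log₂ 6 − log₂ 4) = 43 / (2.5850 − 2) = 73.509 ms/bit
  a = 496 − 73.509 × 2 = 348.982 ms
Then RT(2) = 348.982 + 73.509 × log₂ 2 = 348.982 + 73.509 × 1 ≈ 422.491 ms.

422.5 ms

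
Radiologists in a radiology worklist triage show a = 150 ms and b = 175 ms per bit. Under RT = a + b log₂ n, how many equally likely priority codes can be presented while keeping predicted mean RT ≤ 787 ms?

12

Set 150 + 175·log₂ n ≤ 787 → log₂ n ≤ (787 − 150)/175 = 3.6400.
So n ≤ 2^3.6400 = 12.467; the largest integer n is 12.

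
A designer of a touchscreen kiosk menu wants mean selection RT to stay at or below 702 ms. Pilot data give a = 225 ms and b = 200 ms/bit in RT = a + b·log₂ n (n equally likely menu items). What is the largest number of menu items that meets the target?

Set 225 + 200·log₂ n ≤ 702 → log₂ n ≤ (702 − 225)/200 = 2.3850.
So n ≤ 2^2.3850 = 5.223; the largest integer n is 5.

5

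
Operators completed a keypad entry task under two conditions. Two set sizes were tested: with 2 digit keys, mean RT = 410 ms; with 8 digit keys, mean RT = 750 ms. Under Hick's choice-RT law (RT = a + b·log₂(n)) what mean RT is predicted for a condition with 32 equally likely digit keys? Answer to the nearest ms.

RT is linear in log₂ n, so two points fix the line:
  b = (750 − 410) / (log₂ 8 − log₂ 2) = 340 / (3 − 1) = 170 ms/bit
  a = 410 − 170 × 1 = 240 ms
Then RT(32) = 240 + 170 × log₂ 32 = 240 + 170 × 5 ≈ 1090.000 ms.

1090 ms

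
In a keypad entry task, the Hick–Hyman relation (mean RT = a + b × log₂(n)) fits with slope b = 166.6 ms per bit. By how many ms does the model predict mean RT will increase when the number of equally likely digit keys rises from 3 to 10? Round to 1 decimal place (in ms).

Only the slope matters, since a is common to both: ΔRT = b·log₂(n₂/n₁).
log₂(10) − log₂(3) = 3.3219 − 1.5850 = 1.7370.
ΔRT = 166.6 × 1.7370 = 289.378 ms.

289.4 ms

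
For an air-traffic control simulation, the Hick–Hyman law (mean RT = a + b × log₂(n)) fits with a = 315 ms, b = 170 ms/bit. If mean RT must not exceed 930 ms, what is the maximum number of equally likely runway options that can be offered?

Set 315 + 170·log₂ n ≤ 930 → log₂ n ≤ (930 − 315)/170 = 3.6176.
So n ≤ 2^3.6176 = 12.275; the largest integer n is 12.

12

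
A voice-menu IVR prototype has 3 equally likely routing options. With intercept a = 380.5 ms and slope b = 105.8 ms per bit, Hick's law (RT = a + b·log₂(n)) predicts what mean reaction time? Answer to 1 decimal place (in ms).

log₂(3) = 1.5850 bits, so RT = 380.5 + 105.8 × 1.5850 ≈ 548.189 ms.

548.2 ms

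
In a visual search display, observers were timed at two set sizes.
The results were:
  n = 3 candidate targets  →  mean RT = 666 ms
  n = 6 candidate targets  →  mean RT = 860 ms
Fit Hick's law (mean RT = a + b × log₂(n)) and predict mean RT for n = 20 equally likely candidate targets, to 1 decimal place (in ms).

Fit slope and intercept:
  b = (860 − 666) / (log₂ 6 − log₂ 3) = 194 / (2.5850 − 1.5850) = 194.000 ms/bit
  a = 666 − 194.000 × 1.5850 = 358.517 ms
Then RT(20) = 358.517 + 194.000 × log₂ 20 = 358.517 + 194.000 × 4.3219 ≈ 1196.971 ms.

1197.0 ms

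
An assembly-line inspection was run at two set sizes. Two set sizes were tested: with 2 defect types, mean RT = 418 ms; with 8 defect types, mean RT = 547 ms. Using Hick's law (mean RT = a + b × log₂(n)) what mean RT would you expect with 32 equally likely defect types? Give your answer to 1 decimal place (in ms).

676.0 ms

Fit slope and intercept:
  b = (547 − 418) / (log₂ 8 − log₂ 2) = 129 / (3 − 1) = 64.500 ms/bit
  a = 418 − 64.500 × 1 = 353.500 ms
Then RT(32) = 353.500 + 64.500 × log₂ 32 = 353.500 + 64.500 × 5 ≈ 676.000 ms.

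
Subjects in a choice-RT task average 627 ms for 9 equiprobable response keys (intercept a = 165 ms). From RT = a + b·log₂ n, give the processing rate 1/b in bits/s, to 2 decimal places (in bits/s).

Choice component = 627 − 165 = 462 ms over log₂(9) = 3.1699 bits.
b = 462 / 3.1699 = 145.745 ms/bit, so 1/b = 6.861 bits/s.

6.86 bits/s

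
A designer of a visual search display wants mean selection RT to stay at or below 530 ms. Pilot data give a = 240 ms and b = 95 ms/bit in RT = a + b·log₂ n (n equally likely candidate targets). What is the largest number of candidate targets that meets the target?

Information budget: (530 − 240)/95 = 3.0526 bits, so n ≤ 2^3.0526 = 8.297 → at most 8.

8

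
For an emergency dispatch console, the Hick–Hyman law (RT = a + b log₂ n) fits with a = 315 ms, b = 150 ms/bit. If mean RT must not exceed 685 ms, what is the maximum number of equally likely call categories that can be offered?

5

150·log₂ n ≤ 685 − 315 = 370, giving log₂ n ≤ 2.4667 and n ≤ 5.528. The largest whole number is 5.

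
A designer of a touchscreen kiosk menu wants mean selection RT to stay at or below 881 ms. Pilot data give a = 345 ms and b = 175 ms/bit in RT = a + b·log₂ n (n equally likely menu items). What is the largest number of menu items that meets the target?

8

Set 345 + 175·log₂ n ≤ 881 → log₂ n ≤ (881 − 345)/175 = 3.0629.
So n ≤ 2^3.0629 = 8.356; the largest integer n is 8.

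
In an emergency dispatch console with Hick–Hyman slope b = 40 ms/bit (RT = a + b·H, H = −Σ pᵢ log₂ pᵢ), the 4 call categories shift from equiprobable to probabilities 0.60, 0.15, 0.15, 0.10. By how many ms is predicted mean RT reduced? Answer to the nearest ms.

16 ms

The RT saving is b·ΔH. Equiprobable H₀ = log₂(4) = 2.0000 bits; with the given probabilities H = 1.5955 bits.
b·(H₀ − H) = 40 × (2.0000 − 1.5955) = 16.18 ms.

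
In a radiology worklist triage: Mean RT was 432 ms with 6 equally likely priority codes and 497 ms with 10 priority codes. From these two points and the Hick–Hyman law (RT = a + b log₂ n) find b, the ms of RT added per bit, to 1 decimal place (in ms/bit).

The slope on a log₂ axis is (497 − 432) / (3.3219 − 2.5850) = 88.200 ms/bit.

88.2 ms/bit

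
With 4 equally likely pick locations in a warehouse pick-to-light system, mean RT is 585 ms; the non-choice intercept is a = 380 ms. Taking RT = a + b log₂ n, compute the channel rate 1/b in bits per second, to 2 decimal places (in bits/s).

b = (585 − 380)/log₂ 4 = 205/2 = 102.500 ms per bit = 0.10250 s/bit; the reciprocal is 9.756 bits/s.

9.76 bits/s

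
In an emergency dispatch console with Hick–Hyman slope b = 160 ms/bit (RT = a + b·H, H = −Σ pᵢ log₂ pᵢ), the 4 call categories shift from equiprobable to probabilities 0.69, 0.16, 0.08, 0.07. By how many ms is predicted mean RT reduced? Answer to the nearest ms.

Equiprobable entropy H₀ = log₂ 4 = 2.0000 bits.
Skewed entropy H = −Σ pᵢ log₂ pᵢ = 1.3525 bits.
ΔRT = b·(H₀ − H) = 160 × 0.6475 = 103.61 ms.

104 ms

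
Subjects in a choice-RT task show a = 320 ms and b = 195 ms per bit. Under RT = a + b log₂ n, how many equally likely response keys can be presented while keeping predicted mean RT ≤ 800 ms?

5

Set 320 + 195·log₂ n ≤ 800 → log₂ n ≤ (800 − 320)/195 = 2.4615.
So n ≤ 2^2.4615 = 5.508; the largest integer n is 5.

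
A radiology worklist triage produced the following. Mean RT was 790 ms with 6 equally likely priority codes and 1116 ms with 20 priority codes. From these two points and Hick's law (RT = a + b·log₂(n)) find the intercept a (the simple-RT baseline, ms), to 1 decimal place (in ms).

The slope on a log₂ axis is (1116 − 790) / (4.3219 − 2.5850) = 187.684 ms/bit.
Intercept: a = 790 − 187.684·log₂(6) = 304.845 ms.

304.8 ms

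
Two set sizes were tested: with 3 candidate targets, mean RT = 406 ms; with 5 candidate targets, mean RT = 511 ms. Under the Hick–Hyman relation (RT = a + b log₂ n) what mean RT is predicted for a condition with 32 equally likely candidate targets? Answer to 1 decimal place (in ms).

Solve the two-equation system in a and b:
  b = (511 − 406) / (log₂ 5 − log₂ 3) = 105 / (2.3219 − 1.5850) = 142.476 ms/bit
  a = 406 − 142.476 × 1.5850 = 180.181 ms
Then RT(32) = 180.181 + 142.476 × log₂ 32 = 180.181 + 142.476 × 5 ≈ 892.561 ms.

892.6 ms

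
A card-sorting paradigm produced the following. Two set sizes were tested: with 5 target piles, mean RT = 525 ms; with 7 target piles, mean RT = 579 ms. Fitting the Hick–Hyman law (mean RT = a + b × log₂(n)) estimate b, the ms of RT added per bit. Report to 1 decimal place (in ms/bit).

The slope on a log₂ axis is (579 − 525) / (2.8074 − 2.3219) = 111.242 ms/bit.

111.2 ms/bit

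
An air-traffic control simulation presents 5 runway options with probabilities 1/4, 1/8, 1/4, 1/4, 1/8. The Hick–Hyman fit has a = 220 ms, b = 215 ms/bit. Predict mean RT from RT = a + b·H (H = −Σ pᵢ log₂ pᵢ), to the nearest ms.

704 ms

Each term −pᵢ log₂ pᵢ: 0.25·2 + 0.125·3 + 0.25·2 + 0.25·2 + 0.125·3; summed, H = 2.250 bits.
Mean RT = a + bH = 220 + 215·2.250 = 703.75 ms.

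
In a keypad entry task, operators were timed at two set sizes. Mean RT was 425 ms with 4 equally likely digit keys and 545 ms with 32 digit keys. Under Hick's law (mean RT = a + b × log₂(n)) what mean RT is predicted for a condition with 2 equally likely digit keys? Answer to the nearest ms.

RT is linear in log₂ n, so two points fix the line:
  b = (545 − 425) / (log₂ 32 − log₂ 4) = 120 / (5 − 2) = 40 ms/bit
  a = 425 − 40 × 2 = 345 ms
Then RT(2) = 345 + 40 × log₂ 2 = 345 + 40 × 1 ≈ 385.000 ms.

385 ms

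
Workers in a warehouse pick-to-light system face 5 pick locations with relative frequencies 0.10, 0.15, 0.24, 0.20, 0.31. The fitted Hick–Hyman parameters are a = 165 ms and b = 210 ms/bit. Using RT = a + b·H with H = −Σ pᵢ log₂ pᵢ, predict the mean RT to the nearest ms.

Entropy contributions −pᵢ log₂ pᵢ: 0.3322, 0.4105, 0.4941, 0.4644, 0.5238; sum H = 2.2251 bits.
RT = a + bH = 165 + 210·2.2251 = 632.26 ms.

632 ms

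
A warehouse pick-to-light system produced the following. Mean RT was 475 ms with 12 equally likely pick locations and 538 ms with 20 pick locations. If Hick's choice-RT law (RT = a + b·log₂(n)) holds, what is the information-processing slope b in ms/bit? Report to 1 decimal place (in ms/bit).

85.5 ms/bit

Slope: b = (538 − 475) / (log₂ 20 − log₂ 12) = 63/0.7370 = 85.486 ms/bit.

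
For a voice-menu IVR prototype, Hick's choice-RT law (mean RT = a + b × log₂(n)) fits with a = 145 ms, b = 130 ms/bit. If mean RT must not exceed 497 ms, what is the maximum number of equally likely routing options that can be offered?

Set 145 + 130·log₂ n ≤ 497 → log₂ n ≤ (497 − 145)/130 = 2.7077.
So n ≤ 2^2.7077 = 6.533; the largest integer n is 6.

6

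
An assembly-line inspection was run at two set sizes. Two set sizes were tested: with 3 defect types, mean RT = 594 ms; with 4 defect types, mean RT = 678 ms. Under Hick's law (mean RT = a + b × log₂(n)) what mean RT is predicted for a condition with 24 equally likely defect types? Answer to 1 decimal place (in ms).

With log₂ n on the abscissa the relation is linear; from the two conditions:
  b = (678 − 594) / (log₂ 4 − log₂ 3) = 84 / (2 − 1.5850) = 202.391 ms/bit
  a = 594 − 202.391 × 1.5850 = 273.217 ms
Then RT(24) = 273.217 + 202.391 × log₂ 24 = 273.217 + 202.391 × 4.5850 ≈ 1201.174 ms.

1201.2 ms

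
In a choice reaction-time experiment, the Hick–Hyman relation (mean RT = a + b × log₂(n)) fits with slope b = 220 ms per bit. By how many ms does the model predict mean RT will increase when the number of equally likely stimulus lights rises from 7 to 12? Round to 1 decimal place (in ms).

The intercept a cancels: ΔRT = b·(log₂ n₂ − log₂ n₁) = b·log₂(n₂/n₁).
log₂(12) − log₂(7) = 3.5850 − 2.8074 = 0.7776.
ΔRT = 220 × 0.7776 = 171.074 ms.

171.1 ms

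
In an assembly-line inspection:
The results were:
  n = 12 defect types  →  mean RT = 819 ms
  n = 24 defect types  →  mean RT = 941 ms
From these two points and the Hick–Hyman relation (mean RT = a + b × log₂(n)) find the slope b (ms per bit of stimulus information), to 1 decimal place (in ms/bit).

122.0 ms/bit

The slope on a log₂ axis is (941 − 819) / (4.5850 − 3.5850) = 122.000 ms/bit.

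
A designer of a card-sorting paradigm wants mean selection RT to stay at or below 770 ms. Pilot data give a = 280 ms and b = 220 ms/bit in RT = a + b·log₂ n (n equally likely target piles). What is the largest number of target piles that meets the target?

Information budget: (770 − 280)/220 = 2.2273 bits, so n ≤ 2^2.2273 = 4.682 → at most 4.

4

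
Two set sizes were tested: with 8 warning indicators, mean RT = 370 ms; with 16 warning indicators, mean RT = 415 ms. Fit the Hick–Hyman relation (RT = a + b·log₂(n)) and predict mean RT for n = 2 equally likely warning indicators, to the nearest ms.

280 ms

RT is linear in log₂ n, so two points fix the line:
  b = (415 − 370) / (log₂ 16 − log₂ 8) = 45 / (4 − 3) = 45 ms/bit
  a = 370 − 45 × 3 = 235 ms
Then RT(2) = 235 + 45 × log₂ 2 = 235 + 45 × 1 ≈ 280.000 ms.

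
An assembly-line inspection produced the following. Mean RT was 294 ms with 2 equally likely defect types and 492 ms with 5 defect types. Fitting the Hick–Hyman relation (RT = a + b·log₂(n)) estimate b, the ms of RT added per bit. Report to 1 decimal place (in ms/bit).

The slope on a log₂ axis is (492 − 294) / (2.3219 − 1) = 149.781 ms/bit.

149.8 ms/bit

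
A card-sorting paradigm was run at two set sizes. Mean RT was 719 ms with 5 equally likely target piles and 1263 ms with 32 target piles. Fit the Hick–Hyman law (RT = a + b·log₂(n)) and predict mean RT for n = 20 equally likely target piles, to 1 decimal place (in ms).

Fit slope and intercept:
  b = (1263 − 719) / (log₂ 32 − log₂ 5) = 544 / (5 − 2.3219) = 203.131 ms/bit
  a = 719 − 203.131 × 2.3219 = 247.344 ms
Then RT(20) = 247.344 + 203.131 × log₂ 20 = 247.344 + 203.131 × 4.3219 ≈ 1125.262 ms.

1125.3 ms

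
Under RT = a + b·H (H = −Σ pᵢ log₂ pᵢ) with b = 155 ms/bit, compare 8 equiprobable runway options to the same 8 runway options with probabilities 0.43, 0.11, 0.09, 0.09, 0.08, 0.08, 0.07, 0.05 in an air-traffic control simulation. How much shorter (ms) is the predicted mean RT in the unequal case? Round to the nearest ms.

67 ms

The RT saving is b·ΔH. Equiprobable H₀ = log₂(8) = 3.0000 bits; with the given probabilities H = 2.5668 bits.
b·(H₀ − H) = 155 × (3.0000 − 2.5668) = 67.14 ms.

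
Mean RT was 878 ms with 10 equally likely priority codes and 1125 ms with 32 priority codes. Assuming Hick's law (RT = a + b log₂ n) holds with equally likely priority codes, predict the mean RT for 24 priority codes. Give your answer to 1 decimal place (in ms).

1063.9 ms

Solve the two-equation system in a and b:
  b = (1125 − 878) / (log₂ 32 − log₂ 10) = 247 / (5 − 3.3219) = 147.193 ms/bit
  a = 878 − 147.193 × 3.3219 = 389.036 ms
Then RT(24) = 389.036 + 147.193 × log₂ 24 = 389.036 + 147.193 × 4.5850 ≈ 1063.909 ms.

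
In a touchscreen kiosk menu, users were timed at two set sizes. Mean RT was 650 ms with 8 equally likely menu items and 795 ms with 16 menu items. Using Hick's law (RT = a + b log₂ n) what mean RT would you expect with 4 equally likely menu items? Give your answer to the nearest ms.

505 ms

Fit slope and intercept:
  b = (795 − 650) / (log₂ 16 − log₂ 8) = 145 / (4 − 3) = 145 ms/bit
  a = 650 − 145 × 3 = 215 ms
Then RT(4) = 215 + 145 × log₂ 4 = 215 + 145 × 2 ≈ 505.000 ms.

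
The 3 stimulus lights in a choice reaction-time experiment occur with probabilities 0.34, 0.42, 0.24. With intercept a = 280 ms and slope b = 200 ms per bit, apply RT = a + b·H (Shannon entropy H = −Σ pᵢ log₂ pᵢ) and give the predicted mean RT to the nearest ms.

590 ms

Entropy contributions −pᵢ log₂ pᵢ: 0.5292, 0.5256, 0.4941; sum H = 1.5490 bits.
RT = a + bH = 280 + 200·1.5490 = 589.79 ms.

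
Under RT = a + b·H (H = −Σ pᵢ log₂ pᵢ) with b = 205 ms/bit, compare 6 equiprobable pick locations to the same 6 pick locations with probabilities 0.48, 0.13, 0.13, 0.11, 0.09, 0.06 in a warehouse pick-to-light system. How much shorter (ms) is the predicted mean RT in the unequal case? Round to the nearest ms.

83 ms

The RT saving is b·ΔH. Equiprobable H₀ = log₂(6) = 2.5850 bits; with the given probabilities H = 2.1800 bits.
b·(H₀ − H) = 205 × (2.5850 − 2.1800) = 83.01 ms.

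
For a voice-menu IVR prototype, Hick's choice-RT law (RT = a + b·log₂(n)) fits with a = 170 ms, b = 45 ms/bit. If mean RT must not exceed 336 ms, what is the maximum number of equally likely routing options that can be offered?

12

Information budget: (336 − 170)/45 = 3.6889 bits, so n ≤ 2^3.6889 = 12.896 → at most 12.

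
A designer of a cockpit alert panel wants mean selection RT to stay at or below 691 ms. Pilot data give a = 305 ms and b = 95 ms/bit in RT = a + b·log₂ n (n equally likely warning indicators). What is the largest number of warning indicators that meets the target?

Information budget: (691 − 305)/95 = 4.0632 bits, so n ≤ 2^4.0632 = 16.716 → at most 16.

16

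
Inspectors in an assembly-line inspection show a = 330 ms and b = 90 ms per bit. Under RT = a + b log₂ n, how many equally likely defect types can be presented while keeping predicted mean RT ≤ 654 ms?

12

Information budget: (654 − 330)/90 = 3.6000 bits, so n ≤ 2^3.6000 = 12.126 → at most 12.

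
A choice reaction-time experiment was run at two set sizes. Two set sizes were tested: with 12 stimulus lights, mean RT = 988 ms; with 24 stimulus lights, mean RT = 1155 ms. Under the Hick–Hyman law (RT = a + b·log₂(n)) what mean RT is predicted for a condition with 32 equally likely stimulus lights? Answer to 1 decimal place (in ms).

1224.3 ms

RT is linear in log₂ n, so two points fix the line:
  b = (1155 − 988) / (log₂ 24 − log₂ 12) = 167 / (4.5850 − 3.5850) = 167.000 ms/bit
  a = 988 − 167.000 × 3.5850 = 389.311 ms
Then RT(32) = 389.311 + 167.000 × log₂ 32 = 389.311 + 167.000 × 5 ≈ 1224.311 ms.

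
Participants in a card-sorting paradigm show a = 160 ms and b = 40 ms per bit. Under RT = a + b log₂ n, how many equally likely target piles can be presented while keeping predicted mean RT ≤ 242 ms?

Information budget: (242 − 160)/40 = 2.0500 bits, so n ≤ 2^2.0500 = 4.141 → at most 4.

4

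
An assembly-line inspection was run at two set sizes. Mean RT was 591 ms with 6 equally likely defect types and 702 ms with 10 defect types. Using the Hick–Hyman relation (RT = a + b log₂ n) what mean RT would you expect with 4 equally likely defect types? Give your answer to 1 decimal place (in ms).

RT is linear in log₂ n, so two points fix the line:
  b = (702 − 591) / (log₂ 10 − log₂ 6) = 111 / (3.3219 − 2.5850) = 150.618 ms/bit
  a = 591 − 150.618 × 2.5850 = 201.659 ms
Then RT(4) = 201.659 + 150.618 × log₂ 4 = 201.659 + 150.618 × 2 ≈ 502.894 ms.

502.9 ms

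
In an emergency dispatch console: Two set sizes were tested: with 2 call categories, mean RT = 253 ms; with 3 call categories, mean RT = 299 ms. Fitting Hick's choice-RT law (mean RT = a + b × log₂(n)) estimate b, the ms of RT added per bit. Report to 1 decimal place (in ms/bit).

78.6 ms/bit

The slope on a log₂ axis is (299 − 253) / (1.5850 − 1) = 78.638 ms/bit.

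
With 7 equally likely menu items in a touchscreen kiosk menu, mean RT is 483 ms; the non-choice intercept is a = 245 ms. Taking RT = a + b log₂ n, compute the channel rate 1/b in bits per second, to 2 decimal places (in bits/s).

11.80 bits/s

Choice component = 483 − 245 = 238 ms over log₂(7) = 2.8074 bits.
b = 238 / 2.8074 = 84.777 ms/bit, so 1/b = 11.796 bits/s.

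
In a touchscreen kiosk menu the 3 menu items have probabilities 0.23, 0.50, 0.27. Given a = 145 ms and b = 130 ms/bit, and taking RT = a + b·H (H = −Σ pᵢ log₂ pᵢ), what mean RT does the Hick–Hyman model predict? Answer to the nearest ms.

Entropy contributions −pᵢ log₂ pᵢ: 0.4877, 0.5000, 0.5100; sum H = 1.4977 bits.
RT = a + bH = 145 + 130·1.4977 = 339.70 ms.

340 ms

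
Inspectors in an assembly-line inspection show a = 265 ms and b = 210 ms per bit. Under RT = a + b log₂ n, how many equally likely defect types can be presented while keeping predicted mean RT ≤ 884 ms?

7

Set 265 + 210·log₂ n ≤ 884 → log₂ n ≤ (884 − 265)/210 = 2.9476.
So n ≤ 2^2.9476 = 7.715; the largest integer n is 7.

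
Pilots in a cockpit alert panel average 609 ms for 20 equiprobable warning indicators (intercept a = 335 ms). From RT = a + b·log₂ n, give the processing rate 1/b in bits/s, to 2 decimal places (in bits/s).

15.77 bits/s

b = (609 − 335)/log₂ 20 = 274/4.3219 = 63.398 ms per bit = 0.06340 s/bit; the reciprocal is 15.773 bits/s.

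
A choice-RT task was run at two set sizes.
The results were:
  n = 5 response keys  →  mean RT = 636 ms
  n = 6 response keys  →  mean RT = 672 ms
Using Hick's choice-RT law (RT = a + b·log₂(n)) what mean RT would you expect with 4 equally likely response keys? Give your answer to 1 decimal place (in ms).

591.9 ms

Solve the two-equation system in a and b:
  b = (672 − 636) / (log₂ 6 − log₂ 5) = 36 / (2.5850 − 2.3219) = 136.864 ms/bit
  a = 636 − 136.864 × 2.3219 = 318.211 ms
Then RT(4) = 318.211 + 136.864 × log₂ 4 = 318.211 + 136.864 × 2 ≈ 591.940 ms.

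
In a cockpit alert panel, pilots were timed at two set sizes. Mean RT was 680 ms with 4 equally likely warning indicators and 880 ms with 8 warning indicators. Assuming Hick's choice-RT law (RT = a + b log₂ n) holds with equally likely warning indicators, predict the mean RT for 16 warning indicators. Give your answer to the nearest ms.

1080 ms

RT is linear in log₂ n, so two points fix the line:
  b = (880 − 680) / (log₂ 8 − log₂ 4) = 200 / (3 − 2) = 200 ms/bit
  a = 680 − 200 × 2 = 280 ms
Then RT(16) = 280 + 200 × log₂ 16 = 280 + 200 × 4 ≈ 1080.000 ms.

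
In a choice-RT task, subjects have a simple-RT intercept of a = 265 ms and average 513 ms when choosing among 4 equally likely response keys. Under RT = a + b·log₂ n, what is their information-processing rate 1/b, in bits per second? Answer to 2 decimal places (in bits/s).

Choice component = 513 − 265 = 248 ms over log₂(4) = 2 bits.
b = 248 / 2 = 124.000 ms/bit, so 1/b = 8.065 bits/s.

8.06 bits/s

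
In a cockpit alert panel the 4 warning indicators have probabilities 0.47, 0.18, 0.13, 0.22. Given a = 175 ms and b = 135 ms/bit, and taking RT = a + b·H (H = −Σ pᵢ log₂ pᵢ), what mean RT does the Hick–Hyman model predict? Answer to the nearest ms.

Entropy contributions −pᵢ log₂ pᵢ: 0.5120, 0.4453, 0.3826, 0.4806; sum H = 1.8205 bits.
RT = a + bH = 175 + 135·1.8205 = 420.76 ms.

421 ms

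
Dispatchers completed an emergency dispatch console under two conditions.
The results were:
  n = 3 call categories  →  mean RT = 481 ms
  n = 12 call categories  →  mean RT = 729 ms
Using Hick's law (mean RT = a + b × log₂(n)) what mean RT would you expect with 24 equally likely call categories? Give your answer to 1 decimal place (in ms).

853.0 ms

Fit slope and intercept:
  b = (729 − 481) / (log₂ 12 − log₂ 3) = 248 / (3.5850 − 1.5850) = 124.000 ms/bit
  a = 481 − 124.000 × 1.5850 = 284.465 ms
Then RT(24) = 284.465 + 124.000 × log₂ 24 = 284.465 + 124.000 × 4.5850 ≈ 853.000 ms.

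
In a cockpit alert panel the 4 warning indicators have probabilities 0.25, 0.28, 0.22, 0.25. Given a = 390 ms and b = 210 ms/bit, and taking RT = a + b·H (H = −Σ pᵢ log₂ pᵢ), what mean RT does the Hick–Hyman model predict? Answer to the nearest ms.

809 ms

H = 0.25·log₂(1/0.25) + 0.28·log₂(1/0.28) + 0.22·log₂(1/0.22) + 0.25·log₂(1/0.25) = 1.9948 bits.
RT = 390 + 210 × 1.9948 = 808.91 ms.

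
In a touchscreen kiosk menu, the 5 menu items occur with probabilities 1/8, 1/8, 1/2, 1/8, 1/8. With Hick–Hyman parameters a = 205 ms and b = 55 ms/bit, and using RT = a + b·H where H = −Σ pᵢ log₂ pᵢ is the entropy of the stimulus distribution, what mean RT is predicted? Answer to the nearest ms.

315 ms

Each term −pᵢ log₂ pᵢ: 0.125·3 + 0.125·3 + 0.5·1 + 0.125·3 + 0.125·3; summed, H = 2.000 bits.
Mean RT = a + bH = 205 + 55·2.000 = 315.00 ms.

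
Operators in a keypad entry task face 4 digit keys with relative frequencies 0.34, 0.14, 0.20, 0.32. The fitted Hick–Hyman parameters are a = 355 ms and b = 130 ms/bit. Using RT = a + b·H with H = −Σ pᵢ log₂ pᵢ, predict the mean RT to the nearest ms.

Entropy contributions −pᵢ log₂ pᵢ: 0.5292, 0.3971, 0.4644, 0.5260; sum H = 1.9167 bits.
RT = a + bH = 355 + 130·1.9167 = 604.17 ms.

604 ms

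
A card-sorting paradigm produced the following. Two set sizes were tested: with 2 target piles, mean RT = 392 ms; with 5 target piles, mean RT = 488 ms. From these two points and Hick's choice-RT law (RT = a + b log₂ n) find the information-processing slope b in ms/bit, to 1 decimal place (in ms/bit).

72.6 ms/bit

b = (RT₂ − RT₁)/(log₂ n₂ − log₂ n₁) = (488 − 392)/(2.3219 − 1) = 72.621 ms/bit.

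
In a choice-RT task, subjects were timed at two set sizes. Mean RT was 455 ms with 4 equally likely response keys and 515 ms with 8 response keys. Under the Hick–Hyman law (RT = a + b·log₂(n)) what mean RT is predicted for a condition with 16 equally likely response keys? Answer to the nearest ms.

Solve the two-equation system in a and b:
  b = (515 − 455) / (log₂ 8 − log₂ 4) = 60 / (3 − 2) = 60 ms/bit
  a = 455 − 60 × 2 = 335 ms
Then RT(16) = 335 + 60 × log₂ 16 = 335 + 60 × 4 ≈ 575.000 ms.

575 ms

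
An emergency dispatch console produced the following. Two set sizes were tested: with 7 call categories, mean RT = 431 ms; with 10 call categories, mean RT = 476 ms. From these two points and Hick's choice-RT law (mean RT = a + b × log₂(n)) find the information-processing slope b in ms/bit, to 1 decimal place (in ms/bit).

The slope on a log₂ axis is (476 − 431) / (3.3219 − 2.8074) = 87.451 ms/bit.

87.5 ms/bit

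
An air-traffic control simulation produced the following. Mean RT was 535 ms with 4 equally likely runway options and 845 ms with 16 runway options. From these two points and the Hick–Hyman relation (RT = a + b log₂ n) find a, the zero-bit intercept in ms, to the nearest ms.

Slope: b = (845 − 535) / (log₂ 16 − log₂ 4) = 310/2.0000 = 155 ms/bit.
Intercept: a = 535 − 155·log₂(4) = 225.000 ms.

225 ms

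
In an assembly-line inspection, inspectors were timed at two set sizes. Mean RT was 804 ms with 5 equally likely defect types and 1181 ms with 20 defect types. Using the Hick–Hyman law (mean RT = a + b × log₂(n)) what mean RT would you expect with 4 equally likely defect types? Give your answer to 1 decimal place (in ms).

743.3 ms

RT is linear in log₂ n, so two points fix the line:
  b = (1181 − 804) / (log₂ 20 − log₂ 5) = 377 / (4.3219 − 2.3219) = 188.500 ms/bit
  a = 804 − 188.500 × 2.3219 = 366.317 ms
Then RT(4) = 366.317 + 188.500 × log₂ 4 = 366.317 + 188.500 × 2 ≈ 743.317 ms.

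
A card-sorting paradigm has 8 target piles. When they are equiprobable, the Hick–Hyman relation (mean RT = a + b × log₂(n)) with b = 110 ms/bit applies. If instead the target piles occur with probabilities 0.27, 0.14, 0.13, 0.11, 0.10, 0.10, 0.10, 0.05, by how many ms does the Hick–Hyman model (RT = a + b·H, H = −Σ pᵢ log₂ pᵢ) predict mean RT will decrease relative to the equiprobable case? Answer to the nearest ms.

The RT saving is b·ΔH. Equiprobable H₀ = log₂(8) = 3.0000 bits; with the given probabilities H = 2.8527 bits.
b·(H₀ − H) = 110 × (3.0000 − 2.8527) = 16.20 ms.

16 ms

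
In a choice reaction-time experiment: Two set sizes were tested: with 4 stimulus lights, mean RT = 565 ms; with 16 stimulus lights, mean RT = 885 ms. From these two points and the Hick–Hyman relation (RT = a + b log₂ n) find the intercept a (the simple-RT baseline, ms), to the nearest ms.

245 ms

Slope: b = (885 − 565) / (log₂ 16 − log₂ 4) = 320/2.0000 = 160 ms/bit.
Intercept: a = 565 − 160·log₂(4) = 245.000 ms.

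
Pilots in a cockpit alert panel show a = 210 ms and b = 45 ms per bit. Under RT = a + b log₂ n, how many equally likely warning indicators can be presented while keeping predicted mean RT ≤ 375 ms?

45·log₂ n ≤ 375 − 210 = 165, giving log₂ n ≤ 3.6667 and n ≤ 12.699. The largest whole number is 12.

12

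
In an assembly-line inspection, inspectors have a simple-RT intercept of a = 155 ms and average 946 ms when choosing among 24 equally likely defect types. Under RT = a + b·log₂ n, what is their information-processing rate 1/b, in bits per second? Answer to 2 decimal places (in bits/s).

5.80 bits/s

b = (946 − 155)/log₂ 24 = 791/4.5850 = 172.520 ms per bit = 0.17252 s/bit; the reciprocal is 5.796 bits/s.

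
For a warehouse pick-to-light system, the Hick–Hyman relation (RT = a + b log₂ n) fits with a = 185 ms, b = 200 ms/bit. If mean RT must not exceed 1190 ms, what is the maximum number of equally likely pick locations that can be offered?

Set 185 + 200·log₂ n ≤ 1190 → log₂ n ≤ (1190 − 185)/200 = 5.0250.
So n ≤ 2^5.0250 = 32.559; the largest integer n is 32.

32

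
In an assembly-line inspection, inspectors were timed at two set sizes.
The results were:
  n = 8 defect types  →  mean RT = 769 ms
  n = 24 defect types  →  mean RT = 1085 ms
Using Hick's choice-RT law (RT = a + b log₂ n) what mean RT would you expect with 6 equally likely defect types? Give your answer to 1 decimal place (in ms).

686.3 ms

RT is linear in log₂ n, so two points fix the line:
  b = (1085 − 769) / (log₂ 24 − log₂ 8) = 316 / (4.5850 − 3) = 199.374 ms/bit
  a = 769 − 199.374 × 3 = 170.879 ms
Then RT(6) = 170.879 + 199.374 × log₂ 6 = 170.879 + 199.374 × 2.5850 ≈ 686.252 ms.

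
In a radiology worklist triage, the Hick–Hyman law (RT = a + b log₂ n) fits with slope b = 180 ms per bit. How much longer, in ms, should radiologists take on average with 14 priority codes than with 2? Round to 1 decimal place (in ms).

505.3 ms

Only the slope matters, since a is common to both: ΔRT = b·log₂(n₂/n₁).
log₂(14) − log₂(2) = 3.8074 − 1 = 2.8074.
ΔRT = 180 × 2.8074 = 505.324 ms.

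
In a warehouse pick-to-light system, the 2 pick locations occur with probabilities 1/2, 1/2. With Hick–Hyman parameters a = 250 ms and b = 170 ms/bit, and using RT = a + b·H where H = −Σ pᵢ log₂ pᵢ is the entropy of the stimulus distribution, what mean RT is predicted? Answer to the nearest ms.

H = −Σ pᵢ log₂ pᵢ = 0.5·1 + 0.5·1 = 1.000 bits.
RT = 250 + 170 × 1.000 = 420.00 ms.

420 ms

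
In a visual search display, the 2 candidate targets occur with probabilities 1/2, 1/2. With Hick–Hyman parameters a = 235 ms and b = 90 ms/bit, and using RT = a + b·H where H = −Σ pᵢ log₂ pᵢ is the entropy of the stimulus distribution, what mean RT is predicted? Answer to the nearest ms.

325 ms

H = −Σ pᵢ log₂ pᵢ = 0.5·1 + 0.5·1 = 1.000 bits.
RT = 235 + 90 × 1.000 = 325.00 ms.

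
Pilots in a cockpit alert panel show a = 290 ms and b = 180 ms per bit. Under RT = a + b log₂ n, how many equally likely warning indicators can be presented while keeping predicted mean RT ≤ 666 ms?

4

Information budget: (666 − 290)/180 = 2.0889 bits, so n ≤ 2^2.0889 = 4.254 → at most 4.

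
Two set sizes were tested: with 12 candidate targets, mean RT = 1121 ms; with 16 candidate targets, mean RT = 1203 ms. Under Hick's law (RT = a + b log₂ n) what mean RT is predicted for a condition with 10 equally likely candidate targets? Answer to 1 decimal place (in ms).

1069.0 ms

Solve the two-equation system in a and b:
  b = (1203 − 1121) / (log₂ 16 − log₂ 12) = 82 / (4 − 3.5850) = 197.573 ms/bit
  a = 1121 − 197.573 × 3.5850 = 412.710 ms
Then RT(10) = 412.710 + 197.573 × log₂ 10 = 412.710 + 197.573 × 3.3219 ≈ 1069.032 ms.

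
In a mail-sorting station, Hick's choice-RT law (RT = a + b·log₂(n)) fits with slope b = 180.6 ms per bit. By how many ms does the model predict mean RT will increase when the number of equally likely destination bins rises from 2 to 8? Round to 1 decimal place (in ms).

ΔRT = (a + b log₂ n₂) − (a + b log₂ n₁) = b·(log₂ n₂ − log₂ n₁).
log₂(8) − log₂(2) = log₂(8/2) = log₂(4) = 2.
ΔRT = 180.6 × 2.0000 = 361.200 ms.

361.2 ms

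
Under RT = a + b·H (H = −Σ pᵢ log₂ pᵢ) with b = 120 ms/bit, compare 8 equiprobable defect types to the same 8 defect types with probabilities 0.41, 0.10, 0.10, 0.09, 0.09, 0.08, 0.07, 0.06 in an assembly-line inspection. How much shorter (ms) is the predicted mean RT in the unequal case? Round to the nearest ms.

The RT saving is b·ΔH. Equiprobable H₀ = log₂(8) = 3.0000 bits; with the given probabilities H = 2.6207 bits.
b·(H₀ − H) = 120 × (3.0000 − 2.6207) = 45.52 ms.

46 ms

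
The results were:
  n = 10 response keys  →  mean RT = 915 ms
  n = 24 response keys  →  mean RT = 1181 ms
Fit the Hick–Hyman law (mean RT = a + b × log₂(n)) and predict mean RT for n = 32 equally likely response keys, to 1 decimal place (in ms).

Solve the two-equation system in a and b:
  b = (1181 − 915) / (log₂ 24 − log₂ 10) = 266 / (4.5850 − 3.3219) = 210.604 ms/bit
  a = 915 − 210.604 × 3.3219 = 215.389 ms
Then RT(32) = 215.389 + 210.604 × log₂ 32 = 215.389 + 210.604 × 5 ≈ 1268.409 ms.

1268.4 ms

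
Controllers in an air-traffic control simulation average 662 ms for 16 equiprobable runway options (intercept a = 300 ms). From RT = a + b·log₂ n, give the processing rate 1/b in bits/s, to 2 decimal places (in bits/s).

Choice component = 662 − 300 = 362 ms over log₂(16) = 4 bits.
b = 362 / 4 = 90.500 ms/bit, so 1/b = 11.050 bits/s.

11.05 bits/s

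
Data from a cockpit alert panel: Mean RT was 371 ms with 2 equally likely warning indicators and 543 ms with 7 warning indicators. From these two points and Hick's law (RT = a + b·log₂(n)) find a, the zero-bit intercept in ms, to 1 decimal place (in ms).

b = (RT₂ − RT₁)/(log₂ n₂ − log₂ n₁) = (543 − 371)/(2.8074 − 1) = 95.167 ms/bit.
a = RT₁ − b·log₂ n₁ = 371 − 95.167 × 1 = 275.833 ms.

275.8 ms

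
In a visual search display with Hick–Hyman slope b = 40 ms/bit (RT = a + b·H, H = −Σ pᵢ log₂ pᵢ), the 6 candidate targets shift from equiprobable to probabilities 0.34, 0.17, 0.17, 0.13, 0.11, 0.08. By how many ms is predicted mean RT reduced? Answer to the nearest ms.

6 ms

The RT saving is b·ΔH. Equiprobable H₀ = log₂(6) = 2.5850 bits; with the given probabilities H = 2.4228 bits.
b·(H₀ − H) = 40 × (2.5850 − 2.4228) = 6.49 ms.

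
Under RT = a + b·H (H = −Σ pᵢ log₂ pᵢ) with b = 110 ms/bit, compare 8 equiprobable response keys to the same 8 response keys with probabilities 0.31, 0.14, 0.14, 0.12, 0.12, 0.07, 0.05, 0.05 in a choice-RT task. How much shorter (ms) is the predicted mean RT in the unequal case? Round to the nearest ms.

27 ms

Equiprobable entropy H₀ = log₂ 8 = 3.0000 bits.
Skewed entropy H = −Σ pᵢ log₂ pᵢ = 2.7529 bits.
ΔRT = b·(H₀ − H) = 110 × 0.2471 = 27.18 ms.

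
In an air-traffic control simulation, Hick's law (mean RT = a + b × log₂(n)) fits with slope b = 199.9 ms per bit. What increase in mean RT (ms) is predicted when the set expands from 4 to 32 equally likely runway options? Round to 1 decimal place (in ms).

ΔRT = (a + b log₂ n₂) − (a + b log₂ n₁) = b·(log₂ n₂ − log₂ n₁).
log₂(32) − log₂(4) = log₂(32/4) = log₂(8) = 3.
ΔRT = 199.9 × 3.0000 = 599.700 ms.

599.7 ms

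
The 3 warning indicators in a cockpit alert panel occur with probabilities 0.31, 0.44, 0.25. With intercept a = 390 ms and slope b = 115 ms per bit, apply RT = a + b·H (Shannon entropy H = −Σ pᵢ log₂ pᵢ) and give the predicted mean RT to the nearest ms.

568 ms

Entropy contributions −pᵢ log₂ pᵢ: 0.5238, 0.5211, 0.5000; sum H = 1.5449 bits.
RT = a + bH = 390 + 115·1.5449 = 567.67 ms.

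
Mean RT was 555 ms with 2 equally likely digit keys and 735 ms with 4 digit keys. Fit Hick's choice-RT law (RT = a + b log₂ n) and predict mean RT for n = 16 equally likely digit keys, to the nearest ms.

1095 ms

With log₂ n on the abscissa the relation is linear; from the two conditions:
  b = (735 − 555) / (log₂ 4 − log₂ 2) = 180 / (2 − 1) = 180 ms/bit
  a = 555 − 180 × 1 = 375 ms
Then RT(16) = 375 + 180 × log₂ 16 = 375 + 180 × 4 ≈ 1095.000 ms.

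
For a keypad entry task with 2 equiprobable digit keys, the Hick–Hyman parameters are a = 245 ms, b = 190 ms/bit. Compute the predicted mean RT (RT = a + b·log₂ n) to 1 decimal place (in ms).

435.0 ms

log₂(2) = 1 bits, so RT = 245 + 190 × 1 ≈ 435.000 ms.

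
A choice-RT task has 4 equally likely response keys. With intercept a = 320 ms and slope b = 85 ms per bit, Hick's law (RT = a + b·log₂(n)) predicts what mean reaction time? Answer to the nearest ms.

490 ms

log₂(4) = 2 bits, so RT = 320 + 85 × 2 ≈ 490.000 ms.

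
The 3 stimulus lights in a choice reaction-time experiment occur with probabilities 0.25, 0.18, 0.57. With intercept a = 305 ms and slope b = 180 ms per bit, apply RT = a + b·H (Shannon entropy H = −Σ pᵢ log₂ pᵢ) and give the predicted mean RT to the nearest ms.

H = 0.25·log₂(1/0.25) + 0.18·log₂(1/0.18) + 0.57·log₂(1/0.57) = 1.4076 bits.
RT = 305 + 180 × 1.4076 = 558.36 ms.

558 ms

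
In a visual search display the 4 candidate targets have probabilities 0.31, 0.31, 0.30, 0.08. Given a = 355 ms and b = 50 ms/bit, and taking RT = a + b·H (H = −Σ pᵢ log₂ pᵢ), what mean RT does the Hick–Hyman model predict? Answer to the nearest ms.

Entropy contributions −pᵢ log₂ pᵢ: 0.5238, 0.5238, 0.5211, 0.2915; sum H = 1.8602 bits.
RT = a + bH = 355 + 50·1.8602 = 448.01 ms.

448 ms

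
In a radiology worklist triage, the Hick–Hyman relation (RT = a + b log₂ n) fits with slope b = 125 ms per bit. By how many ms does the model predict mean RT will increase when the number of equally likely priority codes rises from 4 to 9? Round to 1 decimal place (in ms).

Only the slope matters, since a is common to both: ΔRT = b·log₂(n₂/n₁).
log₂(9) − log₂(4) = 3.1699 − 2 = 1.1699.
ΔRT = 125 × 1.1699 = 146.241 ms.

146.2 ms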